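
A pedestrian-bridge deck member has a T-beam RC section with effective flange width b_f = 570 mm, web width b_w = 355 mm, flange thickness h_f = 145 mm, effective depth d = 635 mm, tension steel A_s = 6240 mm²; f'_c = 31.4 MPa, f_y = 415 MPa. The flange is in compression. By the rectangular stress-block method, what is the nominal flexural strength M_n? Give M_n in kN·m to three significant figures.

Tension: T = A_s f_y = 6240 × 415 = 2589600 N.
Try a within the flange: a = T/(0.85 f'_c b_f) = 2589600/(0.85 × 31.4 × 570) = 170.22 mm.
a = 170.22 > h_f = 145 mm: the block extends into the web. Split into flange-overhang and web parts.
C_f = 0.85 f'_c (b_f − b_w) h_f = 0.85 × 31.4 × (570 − 355) × 145 = 832061 N.
Remaining web compression depth: a_w = (T − C_f)/(0.85 f'_c b_w) = (2589600 − 832061)/(0.85 × 31.4 × 355) = 185.49 mm.
M_n = C_f(d − h_f/2) + (T − C_f)(d − a_w/2) = 832061 × (635 − 72.5) + 1757539 × (635 − 92.745) = 468.03 + 953.03 = 1421.06 × 10⁶ N·mm.
M_n = 1421.06 kN·m.

M_n ≈ 1420 kN·m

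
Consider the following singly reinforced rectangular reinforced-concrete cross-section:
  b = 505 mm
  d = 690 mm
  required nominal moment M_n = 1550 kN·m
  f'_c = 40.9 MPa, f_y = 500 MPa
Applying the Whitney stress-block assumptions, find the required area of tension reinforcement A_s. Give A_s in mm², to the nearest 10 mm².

With M_n = 0.85 f'_c a b (d − a/2), solve the quadratic for a:
a = d − √(d² − 2M_n/(0.85 f'_c b)) = 690 − √(690² − 2 × 1550×10⁶/(0.85 × 40.9 × 505)) = 142.71 mm.
A_s = 0.85 f'_c a b / f_y = 0.85 × 40.9 × 142.71 × 505 / 500 = 5010.9 mm².

A_s ≈ 5010 mm²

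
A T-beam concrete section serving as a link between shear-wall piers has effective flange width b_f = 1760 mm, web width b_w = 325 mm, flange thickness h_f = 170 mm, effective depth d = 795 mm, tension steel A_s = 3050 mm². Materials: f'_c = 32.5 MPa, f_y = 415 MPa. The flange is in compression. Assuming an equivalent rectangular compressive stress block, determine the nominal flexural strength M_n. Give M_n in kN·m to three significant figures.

Tension: T = A_s f_y = 3050 × 415 = 1265750 N.
Try a within the flange: a = T/(0.85 f'_c b_f) = 1265750/(0.85 × 32.5 × 1760) = 26.03 mm.
Since a = 26.03 ≤ h_f = 170 mm, the stress block lies entirely in the flange; analyse as a rectangular beam of width b_f.
M_n = T(d − a/2) = 1265750 × (795 − 13.015) = 989.80 × 10⁶ N·mm.
M_n = 989.80 kN·m.

M_n ≈ 990 kN·m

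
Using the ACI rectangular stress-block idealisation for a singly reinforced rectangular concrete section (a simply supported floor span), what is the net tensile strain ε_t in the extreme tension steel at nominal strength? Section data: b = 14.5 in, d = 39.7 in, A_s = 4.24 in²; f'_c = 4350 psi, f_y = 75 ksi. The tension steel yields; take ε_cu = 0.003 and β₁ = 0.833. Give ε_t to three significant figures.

ε_t ≈ 0.0137

a = A_s f_y/(0.85 f'_c b) = 5.931 in.
β₁ = 0.833, so c = a/β₁ = 5.931/0.833 = 7.120 in.
From the linear strain diagram with ε_cu = 0.003: ε_t = 0.003 (d − c)/c = 0.003 × (39.7 − 7.120)/7.120 = 0.0137.
Since ε_t ≥ 0.005, the section is tension-controlled.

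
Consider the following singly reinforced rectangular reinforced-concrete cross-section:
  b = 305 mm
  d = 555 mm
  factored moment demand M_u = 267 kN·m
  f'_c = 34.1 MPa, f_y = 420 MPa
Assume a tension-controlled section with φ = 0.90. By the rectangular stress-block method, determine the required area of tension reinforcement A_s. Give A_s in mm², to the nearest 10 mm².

A_s ≈ 1350 mm²

M_n = M_u/φ = 267/0.90 = 296.667 kN·m.
With M_n = 0.85 f'_c a b (d − a/2), solve the quadratic for a:
a = d − √(d² − 2M_n/(0.85 f'_c b)) = 555 − √(555² − 2 × 296.667×10⁶/(0.85 × 34.1 × 305)) = 64.18 mm.
A_s = 0.85 f'_c a b / f_y = 0.85 × 34.1 × 64.18 × 305 / 420 = 1350.9 mm².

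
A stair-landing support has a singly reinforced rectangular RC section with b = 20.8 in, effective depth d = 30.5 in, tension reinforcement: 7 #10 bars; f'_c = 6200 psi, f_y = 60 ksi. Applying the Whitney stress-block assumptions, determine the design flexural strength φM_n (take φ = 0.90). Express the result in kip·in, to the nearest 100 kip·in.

φM_n ≈ 13500 kip·in

A_s = 7 × 1.27 = 8.89 in².
T = A_s f_y = 8.89 × 60 = 533.4 kips.
a = T/(0.85 f'_c b) = 533.4/(0.85 × 6.2 × 20.8) = 4.866 in.
M_n = T(d − a/2) = 533.4 × (30.5 − 2.433) = 14970.9 kip·in.
φM_n = 0.90 × 14970.9 = 13473.8 kip·in.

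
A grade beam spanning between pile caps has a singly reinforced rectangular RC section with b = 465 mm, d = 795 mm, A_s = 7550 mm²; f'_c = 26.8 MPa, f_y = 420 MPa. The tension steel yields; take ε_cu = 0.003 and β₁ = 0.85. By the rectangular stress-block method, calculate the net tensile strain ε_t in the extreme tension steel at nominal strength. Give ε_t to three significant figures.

ε_t ≈ 0.00377

a = A_s f_y/(0.85 f'_c b) = 299.36 mm.
β₁ = 0.85, so c = a/β₁ = 299.36/0.85 = 352.19 mm.
From the linear strain diagram with ε_cu = 0.003: ε_t = 0.003 (d − c)/c = 0.003 × (795 − 352.19)/352.19 = 0.00377.
ε_t < 0.004 — the section is over-reinforced for flexure under ACI limits.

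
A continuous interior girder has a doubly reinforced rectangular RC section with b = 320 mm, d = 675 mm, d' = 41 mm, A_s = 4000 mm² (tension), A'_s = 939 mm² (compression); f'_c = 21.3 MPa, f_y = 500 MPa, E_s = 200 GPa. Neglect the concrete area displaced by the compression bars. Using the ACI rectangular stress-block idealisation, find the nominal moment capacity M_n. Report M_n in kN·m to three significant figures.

Assume both tension and compression steel yield.
Net tension couple steel: A_s − A'_s = 3061 mm².
a = (A_s − A'_s) f_y / (0.85 f'_c b) = 1530500/(0.85 × 21.3 × 320) = 264.17 mm.
c = a/β₁ = 264.17/0.85 = 310.79 mm; ε'_s = 0.003(c − d')/c = 0.0026 ≥ f_y/E_s = 0.0025, so compression steel does yield.
M_n = (A_s − A'_s) f_y (d − a/2) + A'_s f_y (d − d') = [1530500 × (675 − 132.085) + 469500 × (675 − 41)] × 10⁻⁶ = 830.93 + 297.66 = 1128.59 kN·m.

M_n ≈ 1130 kN·m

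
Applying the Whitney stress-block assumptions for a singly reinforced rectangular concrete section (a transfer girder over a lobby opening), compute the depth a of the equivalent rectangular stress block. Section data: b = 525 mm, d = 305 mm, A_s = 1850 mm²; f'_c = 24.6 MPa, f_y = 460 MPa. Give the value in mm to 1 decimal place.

T = A_s f_y = 1850 × 460 = 851000 N = 851 kN.
Setting C = 0.85 f'_c a b equal to T: a = 851000/(0.85 × 24.6 × 525) = 77.5 mm.

a ≈ 77.5 mm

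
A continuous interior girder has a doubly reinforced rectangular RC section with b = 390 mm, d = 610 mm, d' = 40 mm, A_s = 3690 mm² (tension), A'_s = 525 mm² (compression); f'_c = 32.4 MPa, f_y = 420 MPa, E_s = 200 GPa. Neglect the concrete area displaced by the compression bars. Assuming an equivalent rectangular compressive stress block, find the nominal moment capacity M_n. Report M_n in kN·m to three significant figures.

Assume both tension and compression steel yield.
Net tension couple steel: A_s − A'_s = 3165 mm².
a = (A_s − A'_s) f_y / (0.85 f'_c b) = 1329300/(0.85 × 32.4 × 390) = 123.76 mm.
c = a/β₁ = 123.76/0.819 = 151.11 mm; ε'_s = 0.003(c − d')/c = 0.0022 ≥ f_y/E_s = 0.0021, so compression steel does yield.
M_n = (A_s − A'_s) f_y (d − a/2) + A'_s f_y (d − d') = [1329300 × (610 − 61.88) + 220500 × (610 − 40)] × 10⁻⁶ = 728.62 + 125.69 = 854.31 kN·m.

M_n ≈ 854 kN·m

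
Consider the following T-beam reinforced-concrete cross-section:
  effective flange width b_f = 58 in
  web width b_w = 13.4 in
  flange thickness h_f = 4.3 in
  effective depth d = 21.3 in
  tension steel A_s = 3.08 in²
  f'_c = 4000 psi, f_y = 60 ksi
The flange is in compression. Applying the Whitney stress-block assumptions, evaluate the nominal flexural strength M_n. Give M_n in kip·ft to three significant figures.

M_n ≈ 321 kip·ft

Tension: T = A_s f_y = 3.08 × 60 = 184.8 kips.
Try a within the flange: a = T/(0.85 f'_c b_f) = 184.8/(0.85 × 4 × 58) = 0.937 in.
Since a = 0.937 ≤ h_f = 4.3 in, the stress block lies entirely in the flange; analyse as a rectangular beam of width b_f.
M_n = T(d − a/2) = 184.8 × (21.3 − 0.4685) = 3849.7 kip·in.
M_n = 3849.7/12 = 320.81 kip·ft.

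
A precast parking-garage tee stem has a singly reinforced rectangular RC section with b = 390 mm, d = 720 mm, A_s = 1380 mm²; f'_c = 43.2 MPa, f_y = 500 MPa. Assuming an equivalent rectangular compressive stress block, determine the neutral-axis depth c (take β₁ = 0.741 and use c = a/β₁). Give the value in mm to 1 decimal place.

c ≈ 65.0 mm

T = A_s f_y = 1380 × 500 = 690000 N = 690 kN.
Setting C = 0.85 f'_c a b equal to T: a = 690000/(0.85 × 43.2 × 390) = 48.182 mm.
With β₁ = 0.741, c = a/β₁ = 48.182/0.741 = 65.0 mm.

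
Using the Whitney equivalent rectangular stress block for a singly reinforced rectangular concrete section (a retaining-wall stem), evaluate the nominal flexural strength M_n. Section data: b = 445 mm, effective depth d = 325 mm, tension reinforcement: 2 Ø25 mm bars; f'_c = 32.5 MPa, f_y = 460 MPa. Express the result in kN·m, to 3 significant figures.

A_s = 2 × 491 = 982 mm².
T = A_s f_y = 982 × 460 = 451720 N = 451.72 kN.
From C = T: a = T/(0.85 f'_c b) = 451720/(0.85 × 32.5 × 445) = 36.75 mm.
M_n = T(d − a/2) = 451.72 kN × (325 − 18.375) mm = 138.51 kN·m.

M_n ≈ 139 kN·m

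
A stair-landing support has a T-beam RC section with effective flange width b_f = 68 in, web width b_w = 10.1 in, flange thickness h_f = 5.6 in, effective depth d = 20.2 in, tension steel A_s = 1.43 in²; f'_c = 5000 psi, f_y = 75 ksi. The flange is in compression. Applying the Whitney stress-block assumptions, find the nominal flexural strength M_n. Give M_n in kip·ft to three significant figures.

M_n ≈ 179 kip·ft

Tension: T = A_s f_y = 1.43 × 75 = 107.25 kips.
Try a within the flange: a = T/(0.85 f'_c b_f) = 107.25/(0.85 × 5 × 68) = 0.371 in.
Since a = 0.371 ≤ h_f = 5.6 in, the stress block lies entirely in the flange; analyse as a rectangular beam of width b_f.
M_n = T(d − a/2) = 107.25 × (20.2 − 0.1855) = 2146.6 kip·in.
M_n = 2146.6/12 = 178.88 kip·ft.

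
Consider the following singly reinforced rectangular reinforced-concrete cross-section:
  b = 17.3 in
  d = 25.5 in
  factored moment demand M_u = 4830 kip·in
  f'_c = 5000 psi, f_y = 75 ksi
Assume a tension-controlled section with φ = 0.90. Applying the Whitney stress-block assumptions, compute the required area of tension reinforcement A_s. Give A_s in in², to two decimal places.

M_n = M_u/φ = 4830/0.90 = 5366.67 kip·in.
From M_n = 0.85 f'_c a b (d − a/2):
a = d − √(d² − 2M_n/(0.85 f'_c b)) = 25.5 − √(25.5² − 2 × 5366.67/(0.85 × 5 × 17.3)) = 3.044 in.
A_s = 0.85 f'_c a b / f_y = 0.85 × 5 × 3.044 × 17.3 / 75 = 2.984 in².

A_s ≈ 2.98 in²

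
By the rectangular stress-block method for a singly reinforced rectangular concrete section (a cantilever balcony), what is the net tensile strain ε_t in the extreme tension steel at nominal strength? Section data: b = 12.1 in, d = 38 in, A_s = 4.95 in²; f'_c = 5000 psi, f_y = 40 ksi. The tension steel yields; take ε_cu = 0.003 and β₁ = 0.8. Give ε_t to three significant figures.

a = A_s f_y/(0.85 f'_c b) = 3.850 in.
β₁ = 0.8, so c = a/β₁ = 3.850/0.8 = 4.813 in.
From the linear strain diagram with ε_cu = 0.003: ε_t = 0.003 (d − c)/c = 0.003 × (38 − 4.813)/4.813 = 0.0207.
Since ε_t ≥ 0.005, the section is tension-controlled.

ε_t ≈ 0.0207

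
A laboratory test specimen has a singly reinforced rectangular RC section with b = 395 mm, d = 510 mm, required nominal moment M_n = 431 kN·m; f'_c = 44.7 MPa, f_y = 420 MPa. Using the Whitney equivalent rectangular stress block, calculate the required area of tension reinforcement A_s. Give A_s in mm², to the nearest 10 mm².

With M_n = 0.85 f'_c a b (d − a/2), solve the quadratic for a:
a = d − √(d² − 2M_n/(0.85 f'_c b)) = 510 − √(510² − 2 × 431×10⁶/(0.85 × 44.7 × 395)) = 59.82 mm.
A_s = 0.85 f'_c a b / f_y = 0.85 × 44.7 × 59.82 × 395 / 420 = 2137.6 mm².

A_s ≈ 2140 mm²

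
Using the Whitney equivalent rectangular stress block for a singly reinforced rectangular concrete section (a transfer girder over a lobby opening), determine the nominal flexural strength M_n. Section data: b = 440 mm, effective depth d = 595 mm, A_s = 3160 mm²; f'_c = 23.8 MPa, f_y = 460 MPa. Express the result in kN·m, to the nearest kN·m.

T = A_s f_y = 3160 × 460 = 1453600 N = 1453.6 kN.
From C = T: a = T/(0.85 f'_c b) = 1453600/(0.85 × 23.8 × 440) = 163.30 mm.
M_n = T(d − a/2) = 1453.6 kN × (595 − 81.65) mm = 746.21 kN·m.

M_n ≈ 746 kN·m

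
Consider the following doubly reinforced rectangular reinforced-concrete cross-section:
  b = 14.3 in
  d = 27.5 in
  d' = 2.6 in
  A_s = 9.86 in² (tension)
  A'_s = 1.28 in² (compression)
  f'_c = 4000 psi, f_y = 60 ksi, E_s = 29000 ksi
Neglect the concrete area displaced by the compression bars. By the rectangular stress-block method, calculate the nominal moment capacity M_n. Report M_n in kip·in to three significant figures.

Assume both steels yield.
a = (A_s − A'_s) f_y/(0.85 f'_c b) = (9.86 − 1.28) × 60/(0.85 × 4 × 14.3) = 10.588 in.
c = a/β₁ = 10.588/0.85 = 12.456 in; ε'_s = 0.003(c − d')/c = 0.0024 ≥ ε_y = 0.0021, so the compression steel yields.
M_n = (A_s − A'_s) f_y (d − a/2) + A'_s f_y (d − d') = 514.8 × (27.5 − 5.294) + 76.8 × (27.5 − 2.6) = 11431.6 + 1912.3 = 13343.9 kip·in.

M_n ≈ 13300 kip·in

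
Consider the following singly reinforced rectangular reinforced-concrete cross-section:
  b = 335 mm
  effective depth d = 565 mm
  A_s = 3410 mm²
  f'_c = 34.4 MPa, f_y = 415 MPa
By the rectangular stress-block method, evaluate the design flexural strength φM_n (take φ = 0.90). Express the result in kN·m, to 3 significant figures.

T = A_s f_y = 3410 × 415 = 1415150 N = 1415.15 kN.
From C = T: a = T/(0.85 f'_c b) = 1415150/(0.85 × 34.4 × 335) = 144.47 mm.
M_n = T(d − a/2) = 1415.15 kN × (565 − 72.235) mm = 697.34 kN·m.
φM_n = 0.90 × 697.34 = 627.61 kN·m.

φM_n ≈ 628 kN·m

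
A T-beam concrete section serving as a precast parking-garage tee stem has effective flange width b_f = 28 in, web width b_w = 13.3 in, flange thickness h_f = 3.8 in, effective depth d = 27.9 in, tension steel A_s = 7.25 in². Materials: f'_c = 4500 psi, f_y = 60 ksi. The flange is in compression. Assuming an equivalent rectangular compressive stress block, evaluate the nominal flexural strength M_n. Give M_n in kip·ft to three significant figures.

Tension: T = A_s f_y = 7.25 × 60 = 435 kips.
Try a within the flange: a = T/(0.85 f'_c b_f) = 435/(0.85 × 4.5 × 28) = 4.062 in.
a = 4.062 > h_f = 3.8 in: the block extends into the web. Split into flange-overhang and web parts.
C_f = 0.85 f'_c (b_f − b_w) h_f = 0.85 × 4.5 × (28 − 13.3) × 3.8 = 213.7 kips.
Remaining web compression depth: a_w = (T − C_f)/(0.85 f'_c b_w) = (435 − 213.7)/(0.85 × 4.5 × 13.3) = 4.350 in.
M_n = C_f(d − h_f/2) + (T − C_f)(d − a_w/2) = 213.7 × (27.9 − 1.9) + 221.3 × (27.9 − 2.175) = 5556.2 + 5692.9 = 11249.1 kip·in.
M_n = 11249.1/12 = 937.43 kip·ft.

M_n ≈ 937 kip·ft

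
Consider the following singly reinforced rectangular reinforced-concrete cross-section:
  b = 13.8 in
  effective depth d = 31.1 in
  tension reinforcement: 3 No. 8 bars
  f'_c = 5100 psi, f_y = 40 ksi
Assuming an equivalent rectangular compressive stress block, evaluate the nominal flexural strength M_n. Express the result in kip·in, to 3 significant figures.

A_s = 3 × 0.79 = 2.37 in².
T = A_s f_y = 2.37 × 40 = 94.8 kips.
a = T/(0.85 f'_c b) = 94.8/(0.85 × 5.1 × 13.8) = 1.585 in.
M_n = T(d − a/2) = 94.8 × (31.1 − 0.7925) = 2873.2 kip·in.

M_n ≈ 2870 kip·in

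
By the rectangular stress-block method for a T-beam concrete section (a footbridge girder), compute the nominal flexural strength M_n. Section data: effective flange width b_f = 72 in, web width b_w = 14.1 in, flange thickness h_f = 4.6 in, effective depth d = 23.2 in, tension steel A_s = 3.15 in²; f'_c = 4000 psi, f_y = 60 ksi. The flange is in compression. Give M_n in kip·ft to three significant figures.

M_n ≈ 359 kip·ft

Tension: T = A_s f_y = 3.15 × 60 = 189 kips.
Try a within the flange: a = T/(0.85 f'_c b_f) = 189/(0.85 × 4 × 72) = 0.772 in.
Since a = 0.772 ≤ h_f = 4.6 in, the stress block lies entirely in the flange; analyse as a rectangular beam of width b_f.
M_n = T(d − a/2) = 189 × (23.2 − 0.386) = 4311.8 kip·in.
M_n = 4311.8/12 = 359.32 kip·ft.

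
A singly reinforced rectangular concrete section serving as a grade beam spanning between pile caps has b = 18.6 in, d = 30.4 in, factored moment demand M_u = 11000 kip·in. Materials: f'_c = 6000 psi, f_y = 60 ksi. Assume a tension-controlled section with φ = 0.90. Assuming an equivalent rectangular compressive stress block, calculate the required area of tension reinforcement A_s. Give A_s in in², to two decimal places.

M_n = M_u/φ = 11000/0.90 = 12222.2 kip·in.
From M_n = 0.85 f'_c a b (d − a/2):
a = d − √(d² − 2M_n/(0.85 f'_c b)) = 30.4 − √(30.4² − 2 × 12222.2/(0.85 × 6 × 18.6)) = 4.584 in.
A_s = 0.85 f'_c a b / f_y = 0.85 × 6 × 4.584 × 18.6 / 60 = 7.247 in².

A_s ≈ 7.25 in²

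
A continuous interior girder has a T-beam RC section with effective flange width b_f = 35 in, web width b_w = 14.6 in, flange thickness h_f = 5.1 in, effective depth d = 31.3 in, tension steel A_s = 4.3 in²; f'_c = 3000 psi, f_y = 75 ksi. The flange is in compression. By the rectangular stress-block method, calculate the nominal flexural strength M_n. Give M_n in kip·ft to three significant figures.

Tension: T = A_s f_y = 4.3 × 75 = 322.5 kips.
Try a within the flange: a = T/(0.85 f'_c b_f) = 322.5/(0.85 × 3 × 35) = 3.613 in.
Since a = 3.613 ≤ h_f = 5.1 in, the stress block lies entirely in the flange; analyse as a rectangular beam of width b_f.
M_n = T(d − a/2) = 322.5 × (31.3 − 1.8065) = 9511.7 kip·in.
M_n = 9511.7/12 = 792.64 kip·ft.

M_n ≈ 793 kip·ft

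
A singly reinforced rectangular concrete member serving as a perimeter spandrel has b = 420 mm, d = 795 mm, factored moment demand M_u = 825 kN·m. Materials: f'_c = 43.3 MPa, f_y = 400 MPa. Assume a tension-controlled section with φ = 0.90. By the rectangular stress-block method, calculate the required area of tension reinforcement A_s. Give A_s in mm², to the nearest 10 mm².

M_n = M_u/φ = 825/0.90 = 916.667 kN·m.
With M_n = 0.85 f'_c a b (d − a/2), solve the quadratic for a:
a = d − √(d² − 2M_n/(0.85 f'_c b)) = 795 − √(795² − 2 × 916.667×10⁶/(0.85 × 43.3 × 420)) = 78.46 mm.
A_s = 0.85 f'_c a b / f_y = 0.85 × 43.3 × 78.46 × 420 / 400 = 3032.1 mm².

A_s ≈ 3030 mm²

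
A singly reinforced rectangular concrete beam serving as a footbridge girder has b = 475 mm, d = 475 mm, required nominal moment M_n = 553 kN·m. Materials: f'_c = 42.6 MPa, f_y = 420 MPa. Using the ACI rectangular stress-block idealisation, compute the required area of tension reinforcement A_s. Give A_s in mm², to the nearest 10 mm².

With M_n = 0.85 f'_c a b (d − a/2), solve the quadratic for a:
a = d − √(d² − 2M_n/(0.85 f'_c b)) = 475 − √(475² − 2 × 553×10⁶/(0.85 × 42.6 × 475)) = 73.35 mm.
A_s = 0.85 f'_c a b / f_y = 0.85 × 42.6 × 73.35 × 475 / 420 = 3003.8 mm².

A_s ≈ 3000 mm²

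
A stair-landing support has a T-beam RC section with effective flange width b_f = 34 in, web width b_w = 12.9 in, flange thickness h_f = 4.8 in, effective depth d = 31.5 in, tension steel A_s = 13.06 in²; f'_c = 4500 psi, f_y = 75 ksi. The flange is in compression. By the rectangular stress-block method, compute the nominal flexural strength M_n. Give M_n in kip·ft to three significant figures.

M_n ≈ 2200 kip·ft

Tension: T = A_s f_y = 13.06 × 75 = 979.5 kips.
Try a within the flange: a = T/(0.85 f'_c b_f) = 979.5/(0.85 × 4.5 × 34) = 7.532 in.
a = 7.532 > h_f = 4.8 in: the block extends into the web. Split into flange-overhang and web parts.
C_f = 0.85 f'_c (b_f − b_w) h_f = 0.85 × 4.5 × (34 − 12.9) × 4.8 = 387.4 kips.
Remaining web compression depth: a_w = (T − C_f)/(0.85 f'_c b_w) = (979.5 − 387.4)/(0.85 × 4.5 × 12.9) = 12.000 in.
M_n = C_f(d − h_f/2) + (T − C_f)(d − a_w/2) = 387.4 × (31.5 − 2.4) + 592.1 × (31.5 − 6) = 11273.3 + 15098.6 = 26371.9 kip·in.
M_n = 26371.9/12 = 2197.66 kip·ft.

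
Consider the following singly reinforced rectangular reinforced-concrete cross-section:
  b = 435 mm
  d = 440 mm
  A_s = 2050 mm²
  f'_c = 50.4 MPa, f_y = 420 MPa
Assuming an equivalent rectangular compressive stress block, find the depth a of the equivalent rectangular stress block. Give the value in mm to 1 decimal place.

T = A_s f_y = 2050 × 420 = 861000 N = 861 kN.
Setting C = 0.85 f'_c a b equal to T: a = 861000/(0.85 × 50.4 × 435) = 46.2 mm.

a ≈ 46.2 mm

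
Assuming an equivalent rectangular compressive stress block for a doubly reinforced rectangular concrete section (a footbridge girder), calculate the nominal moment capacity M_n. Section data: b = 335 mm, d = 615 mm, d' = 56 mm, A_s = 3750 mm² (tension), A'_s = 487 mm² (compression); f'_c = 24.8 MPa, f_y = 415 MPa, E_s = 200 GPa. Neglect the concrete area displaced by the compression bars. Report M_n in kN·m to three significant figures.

Assume both tension and compression steel yield.
Net tension couple steel: A_s − A'_s = 3263 mm².
a = (A_s − A'_s) f_y / (0.85 f'_c b) = 1354145/(0.85 × 24.8 × 335) = 191.76 mm.
c = a/β₁ = 191.76/0.85 = 225.60 mm; ε'_s = 0.003(c − d')/c = 0.0023 ≥ f_y/E_s = 0.0021, so compression steel does yield.
M_n = (A_s − A'_s) f_y (d − a/2) + A'_s f_y (d − d') = [1354145 × (615 − 95.88) + 202105 × (615 − 56)] × 10⁻⁶ = 702.96 + 112.98 = 815.94 kN·m.

M_n ≈ 816 kN·m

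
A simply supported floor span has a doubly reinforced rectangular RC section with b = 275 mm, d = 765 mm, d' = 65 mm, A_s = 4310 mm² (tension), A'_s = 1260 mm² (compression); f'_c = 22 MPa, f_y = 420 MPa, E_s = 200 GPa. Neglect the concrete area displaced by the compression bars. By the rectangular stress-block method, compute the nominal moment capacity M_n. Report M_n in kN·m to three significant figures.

Assume both tension and compression steel yield.
Net tension couple steel: A_s − A'_s = 3050 mm².
a = (A_s − A'_s) f_y / (0.85 f'_c b) = 1281000/(0.85 × 22 × 275) = 249.10 mm.
c = a/β₁ = 249.10/0.85 = 293.06 mm; ε'_s = 0.003(c − d')/c = 0.0023 ≥ f_y/E_s = 0.0021, so compression steel does yield.
M_n = (A_s − A'_s) f_y (d − a/2) + A'_s f_y (d − d') = [1281000 × (765 − 124.55) + 529200 × (765 − 65)] × 10⁻⁶ = 820.42 + 370.44 = 1190.86 kN·m.

M_n ≈ 1190 kN·m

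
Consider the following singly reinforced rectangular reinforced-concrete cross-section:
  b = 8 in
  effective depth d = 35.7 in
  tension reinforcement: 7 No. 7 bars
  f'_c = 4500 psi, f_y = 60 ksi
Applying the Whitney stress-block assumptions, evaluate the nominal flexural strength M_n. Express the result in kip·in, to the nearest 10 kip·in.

A_s = 7 × 0.6 = 4.2 in².
T = A_s f_y = 4.2 × 60 = 252 kips.
a = T/(0.85 f'_c b) = 252/(0.85 × 4.5 × 8) = 8.235 in.
M_n = T(d − a/2) = 252 × (35.7 − 4.1175) = 7958.8 kip·in.

M_n ≈ 7960 kip·in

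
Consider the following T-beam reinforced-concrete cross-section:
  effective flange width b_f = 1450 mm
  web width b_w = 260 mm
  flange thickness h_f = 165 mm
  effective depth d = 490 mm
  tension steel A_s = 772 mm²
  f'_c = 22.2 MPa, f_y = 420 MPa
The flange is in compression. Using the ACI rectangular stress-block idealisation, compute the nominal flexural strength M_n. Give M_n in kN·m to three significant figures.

M_n ≈ 157 kN·m

Tension: T = A_s f_y = 772 × 420 = 324240 N.
Try a within the flange: a = T/(0.85 f'_c b_f) = 324240/(0.85 × 22.2 × 1450) = 11.85 mm.
Since a = 11.85 ≤ h_f = 165 mm, the stress block lies entirely in the flange; analyse as a rectangular beam of width b_f.
M_n = T(d − a/2) = 324240 × (490 − 5.925) = 156.96 × 10⁶ N·mm.
M_n = 156.96 kN·m.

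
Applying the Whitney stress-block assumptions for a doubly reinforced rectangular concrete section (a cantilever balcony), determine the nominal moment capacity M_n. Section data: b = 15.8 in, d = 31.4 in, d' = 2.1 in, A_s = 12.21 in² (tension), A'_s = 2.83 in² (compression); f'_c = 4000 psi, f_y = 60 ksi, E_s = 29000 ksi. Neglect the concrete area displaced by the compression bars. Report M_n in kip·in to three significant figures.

Assume both steels yield.
a = (A_s − A'_s) f_y/(0.85 f'_c b) = (12.21 − 2.83) × 60/(0.85 × 4 × 15.8) = 10.477 in.
c = a/β₁ = 10.477/0.85 = 12.326 in; ε'_s = 0.003(c − d')/c = 0.0025 ≥ ε_y = 0.0021, so the compression steel yields.
M_n = (A_s − A'_s) f_y (d − a/2) + A'_s f_y (d − d') = 562.8 × (31.4 − 5.2385) + 169.8 × (31.4 − 2.1) = 14723.7 + 4975.1 = 19698.8 kip·in.

M_n ≈ 19700 kip·in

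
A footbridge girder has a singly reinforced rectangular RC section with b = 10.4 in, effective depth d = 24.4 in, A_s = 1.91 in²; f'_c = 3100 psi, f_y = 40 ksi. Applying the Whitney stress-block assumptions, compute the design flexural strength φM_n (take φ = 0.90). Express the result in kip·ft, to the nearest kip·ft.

T = A_s f_y = 1.91 × 40 = 76.4 kips.
a = T/(0.85 f'_c b) = 76.4/(0.85 × 3.1 × 10.4) = 2.788 in.
M_n = T(d − a/2) = 76.4 × (24.4 − 1.394) = 1757.7 kip·in = 1757.7/12 = 146.48 kip·ft.
φM_n = 0.90 × 146.48 = 131.83 kip·ft.

φM_n ≈ 132 kip·ft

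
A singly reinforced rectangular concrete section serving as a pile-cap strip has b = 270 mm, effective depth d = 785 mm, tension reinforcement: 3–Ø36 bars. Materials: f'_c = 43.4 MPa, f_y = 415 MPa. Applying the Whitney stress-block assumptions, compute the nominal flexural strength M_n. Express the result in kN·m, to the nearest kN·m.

A_s = 3 × 1018 = 3054 mm².
T = A_s f_y = 3054 × 415 = 1267410 N = 1267.41 kN.
From C = T: a = T/(0.85 f'_c b) = 1267410/(0.85 × 43.4 × 270) = 127.25 mm.
M_n = T(d − a/2) = 1267.41 kN × (785 − 63.625) mm = 914.28 kN·m.

M_n ≈ 914 kN·m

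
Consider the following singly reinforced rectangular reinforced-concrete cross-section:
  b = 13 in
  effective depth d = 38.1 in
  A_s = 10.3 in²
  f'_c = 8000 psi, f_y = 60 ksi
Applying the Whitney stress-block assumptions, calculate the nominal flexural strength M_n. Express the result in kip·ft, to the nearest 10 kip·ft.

M_n ≈ 1780 kip·ft

T = A_s f_y = 10.3 × 60 = 618 kips.
a = T/(0.85 f'_c b) = 618/(0.85 × 8 × 13) = 6.991 in.
M_n = T(d − a/2) = 618 × (38.1 − 3.4955) = 21385.6 kip·in = 21385.6/12 = 1782.13 kip·ft.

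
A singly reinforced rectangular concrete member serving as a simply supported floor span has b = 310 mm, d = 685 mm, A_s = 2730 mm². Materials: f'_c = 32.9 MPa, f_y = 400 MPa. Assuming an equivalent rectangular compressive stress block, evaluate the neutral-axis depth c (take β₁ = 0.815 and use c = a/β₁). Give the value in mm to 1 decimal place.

T = A_s f_y = 2730 × 400 = 1092000 N = 1092 kN.
Setting C = 0.85 f'_c a b equal to T: a = 1092000/(0.85 × 32.9 × 310) = 125.964 mm.
With β₁ = 0.815, c = a/β₁ = 125.964/0.815 = 154.6 mm.

c ≈ 154.6 mm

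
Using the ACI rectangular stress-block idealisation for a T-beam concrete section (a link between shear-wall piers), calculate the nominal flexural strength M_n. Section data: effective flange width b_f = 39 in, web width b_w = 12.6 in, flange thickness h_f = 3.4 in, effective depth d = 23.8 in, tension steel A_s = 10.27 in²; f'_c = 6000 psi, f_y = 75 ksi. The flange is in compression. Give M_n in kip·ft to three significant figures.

M_n ≈ 1400 kip·ft

Tension: T = A_s f_y = 10.27 × 75 = 770.25 kips.
Try a within the flange: a = T/(0.85 f'_c b_f) = 770.25/(0.85 × 6 × 39) = 3.873 in.
a = 3.873 > h_f = 3.4 in: the block extends into the web. Split into flange-overhang and web parts.
C_f = 0.85 f'_c (b_f − b_w) h_f = 0.85 × 6 × (39 − 12.6) × 3.4 = 457.8 kips.
Remaining web compression depth: a_w = (T − C_f)/(0.85 f'_c b_w) = (770.25 − 457.8)/(0.85 × 6 × 12.6) = 4.862 in.
M_n = C_f(d − h_f/2) + (T − C_f)(d − a_w/2) = 457.8 × (23.8 − 1.7) + 312.45 × (23.8 − 2.431) = 10117.4 + 6676.7 = 16794.1 kip·in.
M_n = 16794.1/12 = 1399.51 kip·ft.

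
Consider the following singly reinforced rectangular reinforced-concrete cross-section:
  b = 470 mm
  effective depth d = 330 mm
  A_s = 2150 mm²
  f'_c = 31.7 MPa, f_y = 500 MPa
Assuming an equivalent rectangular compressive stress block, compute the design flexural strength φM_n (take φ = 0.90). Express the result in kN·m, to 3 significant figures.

T = A_s f_y = 2150 × 500 = 1075000 N = 1075 kN.
From C = T: a = T/(0.85 f'_c b) = 1075000/(0.85 × 31.7 × 470) = 84.89 mm.
M_n = T(d − a/2) = 1075 kN × (330 − 42.445) mm = 309.12 kN·m.
φM_n = 0.90 × 309.12 = 278.21 kN·m.

φM_n ≈ 278 kN·m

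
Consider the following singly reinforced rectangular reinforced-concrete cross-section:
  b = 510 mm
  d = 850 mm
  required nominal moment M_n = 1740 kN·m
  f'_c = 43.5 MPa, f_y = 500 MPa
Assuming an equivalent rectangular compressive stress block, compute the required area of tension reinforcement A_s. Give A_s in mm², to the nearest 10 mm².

With M_n = 0.85 f'_c a b (d − a/2), solve the quadratic for a:
a = d − √(d² − 2M_n/(0.85 f'_c b)) = 850 − √(850² − 2 × 1740×10⁶/(0.85 × 43.5 × 510)) = 116.55 mm.
A_s = 0.85 f'_c a b / f_y = 0.85 × 43.5 × 116.55 × 510 / 500 = 4395.6 mm².

A_s ≈ 4400 mm²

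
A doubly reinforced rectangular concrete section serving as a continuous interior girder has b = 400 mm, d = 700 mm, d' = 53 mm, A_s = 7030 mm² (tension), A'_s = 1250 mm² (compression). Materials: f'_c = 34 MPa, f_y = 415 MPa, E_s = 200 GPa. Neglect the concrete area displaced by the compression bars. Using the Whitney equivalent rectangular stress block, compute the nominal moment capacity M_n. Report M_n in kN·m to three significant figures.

Assume both tension and compression steel yield.
Net tension couple steel: A_s − A'_s = 5780 mm².
a = (A_s − A'_s) f_y / (0.85 f'_c b) = 2398700/(0.85 × 34 × 400) = 207.50 mm.
c = a/β₁ = 207.50/0.807 = 257.13 mm; ε'_s = 0.003(c − d')/c = 0.0024 ≥ f_y/E_s = 0.0021, so compression steel does yield.
M_n = (A_s − A'_s) f_y (d − a/2) + A'_s f_y (d − d') = [2398700 × (700 − 103.75) + 518750 × (700 − 53)] × 10⁻⁶ = 1430.22 + 335.63 = 1765.85 kN·m.

M_n ≈ 1770 kN·m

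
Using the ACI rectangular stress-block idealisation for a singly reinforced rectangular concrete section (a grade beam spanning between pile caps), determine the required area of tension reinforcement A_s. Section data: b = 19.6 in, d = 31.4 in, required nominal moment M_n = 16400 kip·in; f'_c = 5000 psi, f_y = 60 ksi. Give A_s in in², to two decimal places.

A_s ≈ 9.81 in²

From M_n = 0.85 f'_c a b (d − a/2):
a = d − √(d² − 2M_n/(0.85 f'_c b)) = 31.4 − √(31.4² − 2 × 16400/(0.85 × 5 × 19.6)) = 7.065 in.
A_s = 0.85 f'_c a b / f_y = 0.85 × 5 × 7.065 × 19.6 / 60 = 9.809 in².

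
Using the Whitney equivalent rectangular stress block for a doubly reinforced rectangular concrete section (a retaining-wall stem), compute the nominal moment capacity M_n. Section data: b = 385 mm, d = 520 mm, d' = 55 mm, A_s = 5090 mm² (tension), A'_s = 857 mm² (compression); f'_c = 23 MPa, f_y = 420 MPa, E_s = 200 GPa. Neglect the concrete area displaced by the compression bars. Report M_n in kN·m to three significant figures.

Assume both tension and compression steel yield.
Net tension couple steel: A_s − A'_s = 4233 mm².
a = (A_s − A'_s) f_y / (0.85 f'_c b) = 1777860/(0.85 × 23 × 385) = 236.21 mm.
c = a/β₁ = 236.21/0.85 = 277.89 mm; ε'_s = 0.003(c − d')/c = 0.0024 ≥ f_y/E_s = 0.0021, so compression steel does yield.
M_n = (A_s − A'_s) f_y (d − a/2) + A'_s f_y (d − d') = [1777860 × (520 − 118.105) + 359940 × (520 − 55)] × 10⁻⁶ = 714.51 + 167.37 = 881.88 kN·m.

M_n ≈ 882 kN·m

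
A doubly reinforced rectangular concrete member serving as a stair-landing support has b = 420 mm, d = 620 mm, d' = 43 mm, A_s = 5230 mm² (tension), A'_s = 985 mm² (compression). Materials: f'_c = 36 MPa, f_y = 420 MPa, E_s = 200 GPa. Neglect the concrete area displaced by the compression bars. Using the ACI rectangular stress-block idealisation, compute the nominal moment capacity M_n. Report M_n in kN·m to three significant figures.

M_n ≈ 1220 kN·m

Assume both tension and compression steel yield.
Net tension couple steel: A_s − A'_s = 4245 mm².
a = (A_s − A'_s) f_y / (0.85 f'_c b) = 1782900/(0.85 × 36 × 420) = 138.73 mm.
c = a/β₁ = 138.73/0.793 = 174.94 mm; ε'_s = 0.003(c − d')/c = 0.0023 ≥ f_y/E_s = 0.0021, so compression steel does yield.
M_n = (A_s − A'_s) f_y (d − a/2) + A'_s f_y (d − d') = [1782900 × (620 − 69.365) + 413700 × (620 − 43)] × 10⁻⁶ = 981.73 + 238.70 = 1220.43 kN·m.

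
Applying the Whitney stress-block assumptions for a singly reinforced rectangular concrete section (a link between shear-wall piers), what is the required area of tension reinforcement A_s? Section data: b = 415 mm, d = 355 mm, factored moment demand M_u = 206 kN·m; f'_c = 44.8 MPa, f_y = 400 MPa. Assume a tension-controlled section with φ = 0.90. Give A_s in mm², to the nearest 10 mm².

A_s ≈ 1720 mm²

M_n = M_u/φ = 206/0.90 = 228.889 kN·m.
With M_n = 0.85 f'_c a b (d − a/2), solve the quadratic for a:
a = d − √(d² − 2M_n/(0.85 f'_c b)) = 355 − √(355² − 2 × 228.889×10⁶/(0.85 × 44.8 × 415)) = 43.46 mm.
A_s = 0.85 f'_c a b / f_y = 0.85 × 44.8 × 43.46 × 415 / 400 = 1717.0 mm².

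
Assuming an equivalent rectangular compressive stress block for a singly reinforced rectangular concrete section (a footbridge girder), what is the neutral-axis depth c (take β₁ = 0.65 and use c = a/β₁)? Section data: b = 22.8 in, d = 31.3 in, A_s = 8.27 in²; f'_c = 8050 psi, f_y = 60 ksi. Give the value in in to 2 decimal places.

T = A_s f_y = 8.27 × 60 = 496.2 kips.
a = T/(0.85 f'_c b) = 496.2/(0.85 × 8.05 × 22.8) = 3.1806 in.
With β₁ = 0.65, c = a/β₁ = 3.1806/0.65 = 4.89 in.

c ≈ 4.89 in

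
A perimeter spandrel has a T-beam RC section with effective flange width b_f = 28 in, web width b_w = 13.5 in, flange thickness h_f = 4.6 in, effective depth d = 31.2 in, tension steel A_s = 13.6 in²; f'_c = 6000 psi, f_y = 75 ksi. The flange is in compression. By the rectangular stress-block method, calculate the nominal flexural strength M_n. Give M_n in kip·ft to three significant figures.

M_n ≈ 2310 kip·ft

Tension: T = A_s f_y = 13.6 × 75 = 1020 kips.
Try a within the flange: a = T/(0.85 f'_c b_f) = 1020/(0.85 × 6 × 28) = 7.143 in.
a = 7.143 > h_f = 4.6 in: the block extends into the web. Split into flange-overhang and web parts.
C_f = 0.85 f'_c (b_f − b_w) h_f = 0.85 × 6 × (28 − 13.5) × 4.6 = 340.2 kips.
Remaining web compression depth: a_w = (T − C_f)/(0.85 f'_c b_w) = (1020 − 340.2)/(0.85 × 6 × 13.5) = 9.874 in.
M_n = C_f(d − h_f/2) + (T − C_f)(d − a_w/2) = 340.2 × (31.2 − 2.3) + 679.8 × (31.2 − 4.937) = 9831.8 + 17853.6 = 27685.4 kip·in.
M_n = 27685.4/12 = 2307.12 kip·ft.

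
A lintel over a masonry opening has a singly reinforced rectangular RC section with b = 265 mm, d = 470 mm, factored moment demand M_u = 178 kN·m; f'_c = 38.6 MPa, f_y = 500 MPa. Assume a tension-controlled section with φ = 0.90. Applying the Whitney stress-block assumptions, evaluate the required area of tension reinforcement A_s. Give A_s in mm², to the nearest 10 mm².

A_s ≈ 890 mm²

M_n = M_u/φ = 178/0.90 = 197.778 kN·m.
With M_n = 0.85 f'_c a b (d − a/2), solve the quadratic for a:
a = d − √(d² − 2M_n/(0.85 f'_c b)) = 470 − √(470² − 2 × 197.778×10⁶/(0.85 × 38.6 × 265)) = 51.19 mm.
A_s = 0.85 f'_c a b / f_y = 0.85 × 38.6 × 51.19 × 265 / 500 = 890.2 mm².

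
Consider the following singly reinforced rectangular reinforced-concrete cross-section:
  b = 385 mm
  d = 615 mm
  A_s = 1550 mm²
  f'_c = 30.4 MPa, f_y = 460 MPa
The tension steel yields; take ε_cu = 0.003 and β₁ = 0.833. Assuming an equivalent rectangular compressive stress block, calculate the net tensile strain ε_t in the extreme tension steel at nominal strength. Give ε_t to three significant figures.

ε_t ≈ 0.0184

a = A_s f_y/(0.85 f'_c b) = 71.67 mm.
β₁ = 0.833, so c = a/β₁ = 71.67/0.833 = 86.04 mm.
From the linear strain diagram with ε_cu = 0.003: ε_t = 0.003 (d − c)/c = 0.003 × (615 − 86.04)/86.04 = 0.0184.
Since ε_t ≥ 0.005, the section is tension-controlled.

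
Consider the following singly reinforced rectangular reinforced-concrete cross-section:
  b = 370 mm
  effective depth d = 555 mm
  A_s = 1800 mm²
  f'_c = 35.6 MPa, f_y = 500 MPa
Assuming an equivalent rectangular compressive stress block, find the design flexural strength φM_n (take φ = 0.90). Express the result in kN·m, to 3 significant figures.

φM_n ≈ 417 kN·m

T = A_s f_y = 1800 × 500 = 900000 N = 900 kN.
From C = T: a = T/(0.85 f'_c b) = 900000/(0.85 × 35.6 × 370) = 80.38 mm.
M_n = T(d − a/2) = 900 kN × (555 − 40.19) mm = 463.33 kN·m.
φM_n = 0.90 × 463.33 = 417.00 kN·m.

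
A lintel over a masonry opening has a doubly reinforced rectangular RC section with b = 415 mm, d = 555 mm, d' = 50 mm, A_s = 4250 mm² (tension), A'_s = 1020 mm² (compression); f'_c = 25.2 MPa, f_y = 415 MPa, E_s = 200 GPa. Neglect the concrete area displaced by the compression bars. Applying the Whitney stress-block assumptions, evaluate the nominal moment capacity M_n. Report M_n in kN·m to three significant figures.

Assume both tension and compression steel yield.
Net tension couple steel: A_s − A'_s = 3230 mm².
a = (A_s − A'_s) f_y / (0.85 f'_c b) = 1340450/(0.85 × 25.2 × 415) = 150.79 mm.
c = a/β₁ = 150.79/0.85 = 177.40 mm; ε'_s = 0.003(c − d')/c = 0.0022 ≥ f_y/E_s = 0.0021, so compression steel does yield.
M_n = (A_s − A'_s) f_y (d − a/2) + A'_s f_y (d − d') = [1340450 × (555 − 75.395) + 423300 × (555 − 50)] × 10⁻⁶ = 642.89 + 213.77 = 856.66 kN·m.

M_n ≈ 857 kN·m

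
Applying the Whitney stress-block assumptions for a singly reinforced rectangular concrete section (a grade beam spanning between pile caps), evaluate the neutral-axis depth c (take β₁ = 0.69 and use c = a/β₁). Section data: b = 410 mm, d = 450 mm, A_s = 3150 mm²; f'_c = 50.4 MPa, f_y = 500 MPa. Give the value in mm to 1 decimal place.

c ≈ 130.0 mm

T = A_s f_y = 3150 × 500 = 1575000 N = 1575 kN.
Setting C = 0.85 f'_c a b equal to T: a = 1575000/(0.85 × 50.4 × 410) = 89.670 mm.
With β₁ = 0.69, c = a/β₁ = 89.670/0.69 = 130.0 mm.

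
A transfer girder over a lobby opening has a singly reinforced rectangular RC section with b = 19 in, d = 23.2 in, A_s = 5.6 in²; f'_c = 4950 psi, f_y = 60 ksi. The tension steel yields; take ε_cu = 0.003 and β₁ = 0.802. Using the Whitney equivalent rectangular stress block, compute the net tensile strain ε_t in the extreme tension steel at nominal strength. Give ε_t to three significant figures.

a = A_s f_y/(0.85 f'_c b) = 4.203 in.
β₁ = 0.802, so c = a/β₁ = 4.203/0.802 = 5.241 in.
From the linear strain diagram with ε_cu = 0.003: ε_t = 0.003 (d − c)/c = 0.003 × (23.2 − 5.241)/5.241 = 0.0103.
Since ε_t ≥ 0.005, the section is tension-controlled.

ε_t ≈ 0.0103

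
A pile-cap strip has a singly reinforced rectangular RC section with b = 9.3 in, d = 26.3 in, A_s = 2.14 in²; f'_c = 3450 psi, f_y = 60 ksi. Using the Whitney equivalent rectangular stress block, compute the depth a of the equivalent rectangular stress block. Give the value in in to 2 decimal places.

a ≈ 4.71 in

T = A_s f_y = 2.14 × 60 = 128.4 kips.
a = T/(0.85 f'_c b) = 128.4/(0.85 × 3.45 × 9.3) = 4.71 in.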